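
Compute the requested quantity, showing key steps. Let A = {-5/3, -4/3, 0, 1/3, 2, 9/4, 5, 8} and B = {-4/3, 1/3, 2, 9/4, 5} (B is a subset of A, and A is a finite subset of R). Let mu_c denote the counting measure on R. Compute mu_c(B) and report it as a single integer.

Counting measure assigns mu_c(E) = |E| (number of elements) when E is finite.
B has 5 element(s), so mu_c(B) = 5.

5


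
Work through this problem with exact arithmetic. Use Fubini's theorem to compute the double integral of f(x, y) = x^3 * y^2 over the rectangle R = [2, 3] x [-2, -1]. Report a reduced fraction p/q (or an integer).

f(x, y) is a tensor product of a function of x and a function of y, and both factors are bounded continuous (hence Lebesgue integrable) on the rectangle, so Fubini's theorem applies:
  integral_R f d(m x m) = (integral_a1^b1 x^3 dx) * (integral_a2^b2 y^2 dy).
Inner integral in x: integral_{2}^{3} x^3 dx = (3^4 - 2^4)/4
  = 65/4.
Inner integral in y: integral_{-2}^{-1} y^2 dy = ((-1)^3 - (-2)^3)/3
  = 7/3.
Product: (65/4) * (7/3) = 455/12.

455/12


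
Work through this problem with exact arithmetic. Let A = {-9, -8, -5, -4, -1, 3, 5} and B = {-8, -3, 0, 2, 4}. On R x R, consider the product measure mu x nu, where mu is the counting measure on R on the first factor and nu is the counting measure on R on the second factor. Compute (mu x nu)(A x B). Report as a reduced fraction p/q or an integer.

For a measurable rectangle A x B, the product measure satisfies
  (mu x nu)(A x B) = mu(A) * nu(B).
  mu(A) = 7.
  nu(B) = 5.
  (mu x nu)(A x B) = 7 * 5 = 35.

35


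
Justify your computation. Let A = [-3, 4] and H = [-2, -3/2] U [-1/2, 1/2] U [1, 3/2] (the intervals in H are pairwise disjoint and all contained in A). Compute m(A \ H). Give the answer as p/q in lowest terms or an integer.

The ambient interval has length m(A) = 4 - (-3) = 7.
Since the holes are disjoint and sit inside A, by finite additivity
  m(H) = sum_i (b_i - a_i), and m(A \ H) = m(A) - m(H).
Computing the hole measures:
  m(H_1) = -3/2 - (-2) = 1/2.
  m(H_2) = 1/2 - (-1/2) = 1.
  m(H_3) = 3/2 - 1 = 1/2.
Summed: m(H) = 1/2 + 1 + 1/2 = 2.
So m(A \ H) = 7 - 2 = 5.

5


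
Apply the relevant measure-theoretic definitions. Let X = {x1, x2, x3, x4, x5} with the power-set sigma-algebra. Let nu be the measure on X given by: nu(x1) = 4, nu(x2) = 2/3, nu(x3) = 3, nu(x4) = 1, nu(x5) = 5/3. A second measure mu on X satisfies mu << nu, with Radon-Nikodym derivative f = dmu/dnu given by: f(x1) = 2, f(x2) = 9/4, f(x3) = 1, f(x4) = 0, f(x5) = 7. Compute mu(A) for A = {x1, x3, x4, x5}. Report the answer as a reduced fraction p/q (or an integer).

By the defining property of the Radon-Nikodym derivative, for every measurable set A,
  mu(A) = integral_A f dnu.
Since nu is a discrete measure concentrated on the atoms of X, the integral over A reduces to the sum
  mu(A) = sum_{x in A} f(x) * nu({x}).
Computing each term:
  x1: f(x1) * nu(x1) = 2 * 4 = 8.
  x3: f(x3) * nu(x3) = 1 * 3 = 3.
  x4: f(x4) * nu(x4) = 0 * 1 = 0.
  x5: f(x5) * nu(x5) = 7 * 5/3 = 35/3.
Summing: mu(A) = 8 + 3 + 0 + 35/3 = 68/3.

68/3


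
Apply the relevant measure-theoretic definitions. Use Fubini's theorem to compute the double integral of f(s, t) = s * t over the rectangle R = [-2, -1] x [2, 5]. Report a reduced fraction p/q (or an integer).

f(s, t) is a tensor product of a function of s and a function of t, and both factors are bounded continuous (hence Lebesgue integrable) on the rectangle, so Fubini's theorem applies:
  integral_R f d(m x m) = (integral_a1^b1 s ds) * (integral_a2^b2 t dt).
Inner integral in s: integral_{-2}^{-1} s ds = ((-1)^2 - (-2)^2)/2
  = -3/2.
Inner integral in t: integral_{2}^{5} t dt = (5^2 - 2^2)/2
  = 21/2.
Product: (-3/2) * (21/2) = -63/4.

-63/4


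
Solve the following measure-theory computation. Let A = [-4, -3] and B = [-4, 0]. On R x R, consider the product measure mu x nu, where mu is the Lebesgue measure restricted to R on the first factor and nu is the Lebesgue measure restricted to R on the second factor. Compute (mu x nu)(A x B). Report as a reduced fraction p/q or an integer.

For a measurable rectangle A x B, the product measure satisfies
  (mu x nu)(A x B) = mu(A) * nu(B).
  mu(A) = 1.
  nu(B) = 4.
  (mu x nu)(A x B) = 1 * 4 = 4.

4


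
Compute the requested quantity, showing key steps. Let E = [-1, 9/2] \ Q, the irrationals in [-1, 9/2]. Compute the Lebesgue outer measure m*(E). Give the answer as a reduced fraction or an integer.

The interval I = [-1, 9/2] has m(I) = 9/2 - (-1) = 11/2 (endpoints are measure-zero, so open/closed/half-open agree). Write I = (I cap Q) u (I \ Q). The rationals in I are countable, so m*(I cap Q) = 0 (cover each rational by intervals whose total length is arbitrarily small). By countable subadditivity m*(I) <= m*(I cap Q) + m*(I \ Q), hence m*(I \ Q) >= m(I) = 11/2. The reverse inequality m*(I \ Q) <= m*(I) = 11/2 is trivial since (I \ Q) is a subset of I. Therefore m*(I \ Q) = 11/2.

11/2


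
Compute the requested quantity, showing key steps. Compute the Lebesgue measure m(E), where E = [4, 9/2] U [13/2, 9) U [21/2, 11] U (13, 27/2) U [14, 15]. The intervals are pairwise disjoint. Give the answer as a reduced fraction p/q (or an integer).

For pairwise disjoint intervals, m(union_i I_i) = sum_i m(I_i),
and m is invariant under swapping open/closed endpoints (single points have measure 0).
So m(E) = sum_i (b_i - a_i).
  I_1 has length 9/2 - 4 = 1/2.
  I_2 has length 9 - 13/2 = 5/2.
  I_3 has length 11 - 21/2 = 1/2.
  I_4 has length 27/2 - 13 = 1/2.
  I_5 has length 15 - 14 = 1.
Summing:
  m(E) = 1/2 + 5/2 + 1/2 + 1/2 + 1 = 5.

5


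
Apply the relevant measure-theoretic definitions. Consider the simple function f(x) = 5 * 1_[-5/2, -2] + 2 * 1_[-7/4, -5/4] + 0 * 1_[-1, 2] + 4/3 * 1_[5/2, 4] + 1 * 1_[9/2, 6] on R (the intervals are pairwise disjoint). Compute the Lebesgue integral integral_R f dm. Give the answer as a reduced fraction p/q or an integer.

For a simple function f = sum_i c_i * 1_{A_i} with disjoint A_i,
  integral f dm = sum_i c_i * m(A_i).
Lengths of the A_i:
  m(A_1) = -2 - (-5/2) = 1/2.
  m(A_2) = -5/4 - (-7/4) = 1/2.
  m(A_3) = 2 - (-1) = 3.
  m(A_4) = 4 - 5/2 = 3/2.
  m(A_5) = 6 - 9/2 = 3/2.
Contributions c_i * m(A_i):
  (5) * (1/2) = 5/2.
  (2) * (1/2) = 1.
  (0) * (3) = 0.
  (4/3) * (3/2) = 2.
  (1) * (3/2) = 3/2.
Total: 5/2 + 1 + 0 + 2 + 3/2 = 7.

7


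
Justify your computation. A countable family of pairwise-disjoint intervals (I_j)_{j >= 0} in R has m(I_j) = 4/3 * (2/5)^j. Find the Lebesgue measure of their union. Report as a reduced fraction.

By countable additivity of the Lebesgue measure on pairwise disjoint measurable sets,
  m(union_{j >= 0} I_j) = sum_{j >= 0} m(I_j) = sum_{j >= 0} a * r^j,
  with a = 4/3 and r = 2/5.
Since 0 < r = 2/5 < 1, the geometric series converges:
  sum_{j >= 0} a * r^j = a / (1 - r).
  = 4/3 / (1 - 2/5)
  = 4/3 / (3/5)
  = 20/9.

20/9


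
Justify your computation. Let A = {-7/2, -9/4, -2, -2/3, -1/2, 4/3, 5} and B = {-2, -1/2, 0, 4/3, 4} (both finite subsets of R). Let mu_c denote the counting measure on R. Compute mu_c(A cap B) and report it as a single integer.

Counting measure on a finite set equals cardinality. mu_c(A cap B) = |A cap B| (elements appearing in both).
Enumerating the elements of A that also lie in B gives 3 element(s).
So mu_c(A cap B) = 3.

3


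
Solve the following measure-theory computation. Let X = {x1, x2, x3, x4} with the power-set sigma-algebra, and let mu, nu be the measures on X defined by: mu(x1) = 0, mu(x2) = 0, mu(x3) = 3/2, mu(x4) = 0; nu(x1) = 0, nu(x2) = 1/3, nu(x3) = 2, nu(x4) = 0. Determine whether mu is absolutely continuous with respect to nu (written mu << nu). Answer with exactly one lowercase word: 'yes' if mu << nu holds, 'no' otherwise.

mu << nu means: every nu-null measurable set is also mu-null; equivalently, for every atom x, if nu({x}) = 0 then mu({x}) = 0.
Checking each atom:
  x1: nu = 0, mu = 0 -> consistent with mu << nu.
  x2: nu = 1/3 > 0 -> no constraint.
  x3: nu = 2 > 0 -> no constraint.
  x4: nu = 0, mu = 0 -> consistent with mu << nu.
No atom violates the condition. Therefore mu << nu.

yes


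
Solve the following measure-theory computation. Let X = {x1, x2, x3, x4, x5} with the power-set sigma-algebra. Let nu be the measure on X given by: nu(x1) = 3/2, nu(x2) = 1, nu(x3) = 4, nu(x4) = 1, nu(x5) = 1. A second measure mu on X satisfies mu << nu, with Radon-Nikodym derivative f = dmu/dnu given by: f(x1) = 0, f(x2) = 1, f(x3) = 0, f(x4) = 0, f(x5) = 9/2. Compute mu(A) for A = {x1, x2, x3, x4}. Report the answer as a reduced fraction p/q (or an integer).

By the defining property of the Radon-Nikodym derivative, for every measurable set A,
  mu(A) = integral_A f dnu.
Since nu is a discrete measure concentrated on the atoms of X, the integral over A reduces to the sum
  mu(A) = sum_{x in A} f(x) * nu({x}).
Computing each term:
  x1: f(x1) * nu(x1) = 0 * 3/2 = 0.
  x2: f(x2) * nu(x2) = 1 * 1 = 1.
  x3: f(x3) * nu(x3) = 0 * 4 = 0.
  x4: f(x4) * nu(x4) = 0 * 1 = 0.
Summing: mu(A) = 0 + 1 + 0 + 0 = 1.

1


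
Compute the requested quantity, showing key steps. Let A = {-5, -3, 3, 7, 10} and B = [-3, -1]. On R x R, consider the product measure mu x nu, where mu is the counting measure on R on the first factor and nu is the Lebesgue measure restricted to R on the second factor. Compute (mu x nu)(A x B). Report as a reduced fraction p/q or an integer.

For a measurable rectangle A x B, the product measure satisfies
  (mu x nu)(A x B) = mu(A) * nu(B).
  mu(A) = 5.
  nu(B) = 2.
  (mu x nu)(A x B) = 5 * 2 = 10.

10


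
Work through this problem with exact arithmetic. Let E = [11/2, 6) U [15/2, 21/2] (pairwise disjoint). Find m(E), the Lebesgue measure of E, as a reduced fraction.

For pairwise disjoint intervals, m(union_i I_i) = sum_i m(I_i),
and m is invariant under swapping open/closed endpoints (single points have measure 0).
So m(E) = sum_i (b_i - a_i).
  I_1 has length 6 - 11/2 = 1/2.
  I_2 has length 21/2 - 15/2 = 3.
Summing:
  m(E) = 1/2 + 3 = 7/2.

7/2


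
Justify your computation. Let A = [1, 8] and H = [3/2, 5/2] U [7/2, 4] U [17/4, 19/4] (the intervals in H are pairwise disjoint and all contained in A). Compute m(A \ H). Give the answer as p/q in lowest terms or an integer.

The ambient interval has length m(A) = 8 - 1 = 7.
Since the holes are disjoint and sit inside A, by finite additivity
  m(H) = sum_i (b_i - a_i), and m(A \ H) = m(A) - m(H).
Computing the hole measures:
  m(H_1) = 5/2 - 3/2 = 1.
  m(H_2) = 4 - 7/2 = 1/2.
  m(H_3) = 19/4 - 17/4 = 1/2.
Summed: m(H) = 1 + 1/2 + 1/2 = 2.
So m(A \ H) = 7 - 2 = 5.

5


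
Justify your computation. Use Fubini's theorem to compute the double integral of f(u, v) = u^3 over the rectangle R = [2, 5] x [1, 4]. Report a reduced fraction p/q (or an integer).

f(u, v) is a tensor product of a function of u and a function of v, and both factors are bounded continuous (hence Lebesgue integrable) on the rectangle, so Fubini's theorem applies:
  integral_R f d(m x m) = (integral_a1^b1 u^3 du) * (integral_a2^b2 1 dv).
Inner integral in u: integral_{2}^{5} u^3 du = (5^4 - 2^4)/4
  = 609/4.
Inner integral in v: integral_{1}^{4} 1 dv = (4^1 - 1^1)/1
  = 3.
Product: (609/4) * (3) = 1827/4.

1827/4


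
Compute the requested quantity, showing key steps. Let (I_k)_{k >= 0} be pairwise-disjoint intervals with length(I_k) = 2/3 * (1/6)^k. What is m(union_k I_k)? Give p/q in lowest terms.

By countable additivity of the Lebesgue measure on pairwise disjoint measurable sets,
  m(union_{k >= 0} I_k) = sum_{k >= 0} m(I_k) = sum_{k >= 0} a * r^k,
  with a = 2/3 and r = 1/6.
Since 0 < r = 1/6 < 1, the geometric series converges:
  sum_{k >= 0} a * r^k = a / (1 - r).
  = 2/3 / (1 - 1/6)
  = 2/3 / (5/6)
  = 4/5.

4/5


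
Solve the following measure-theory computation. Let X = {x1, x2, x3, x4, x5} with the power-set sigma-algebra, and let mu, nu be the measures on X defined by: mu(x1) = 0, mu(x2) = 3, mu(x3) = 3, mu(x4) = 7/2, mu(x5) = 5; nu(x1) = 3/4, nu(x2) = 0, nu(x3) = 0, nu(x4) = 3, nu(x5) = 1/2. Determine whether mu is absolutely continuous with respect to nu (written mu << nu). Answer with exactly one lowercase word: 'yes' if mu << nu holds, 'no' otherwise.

mu << nu means: every nu-null measurable set is also mu-null; equivalently, for every atom x, if nu({x}) = 0 then mu({x}) = 0.
Checking each atom:
  x1: nu = 3/4 > 0 -> no constraint.
  x2: nu = 0, mu = 3 > 0 -> violates mu << nu.
  x3: nu = 0, mu = 3 > 0 -> violates mu << nu.
  x4: nu = 3 > 0 -> no constraint.
  x5: nu = 1/2 > 0 -> no constraint.
The atom(s) x2, x3 violate the condition (nu = 0 but mu > 0). Therefore mu is NOT absolutely continuous w.r.t. nu.

no


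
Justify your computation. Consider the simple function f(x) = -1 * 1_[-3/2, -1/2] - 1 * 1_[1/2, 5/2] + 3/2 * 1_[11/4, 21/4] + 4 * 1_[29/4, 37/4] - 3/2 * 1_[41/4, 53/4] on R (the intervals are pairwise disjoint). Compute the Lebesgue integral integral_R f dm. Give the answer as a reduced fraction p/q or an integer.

For a simple function f = sum_i c_i * 1_{A_i} with disjoint A_i,
  integral f dm = sum_i c_i * m(A_i).
Lengths of the A_i:
  m(A_1) = -1/2 - (-3/2) = 1.
  m(A_2) = 5/2 - 1/2 = 2.
  m(A_3) = 21/4 - 11/4 = 5/2.
  m(A_4) = 37/4 - 29/4 = 2.
  m(A_5) = 53/4 - 41/4 = 3.
Contributions c_i * m(A_i):
  (-1) * (1) = -1.
  (-1) * (2) = -2.
  (3/2) * (5/2) = 15/4.
  (4) * (2) = 8.
  (-3/2) * (3) = -9/2.
Total: -1 - 2 + 15/4 + 8 - 9/2 = 17/4.

17/4


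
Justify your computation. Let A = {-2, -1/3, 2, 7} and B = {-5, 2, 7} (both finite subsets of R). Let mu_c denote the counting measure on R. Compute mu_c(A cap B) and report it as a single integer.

Counting measure on a finite set equals cardinality. mu_c(A cap B) = |A cap B| (elements appearing in both).
Enumerating the elements of A that also lie in B gives 2 element(s).
So mu_c(A cap B) = 2.

2


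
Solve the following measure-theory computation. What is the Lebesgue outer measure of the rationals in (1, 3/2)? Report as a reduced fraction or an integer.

Q cap (1, 3/2) is countable; list its elements as q_1, q_2, ... . Fix eps > 0 and cover the k-th point by an interval of length eps * 2^(-k). The cover has total length eps * sum_{k>=1} 2^(-k) = eps, so by definition of outer measure m*(Q cap (1, 3/2)) <= eps. Since eps was arbitrary and m* >= 0, the outer measure is 0.

0


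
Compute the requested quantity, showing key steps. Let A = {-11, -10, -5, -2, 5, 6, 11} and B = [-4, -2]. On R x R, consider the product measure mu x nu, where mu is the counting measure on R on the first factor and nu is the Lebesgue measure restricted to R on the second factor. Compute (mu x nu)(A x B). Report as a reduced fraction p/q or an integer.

For a measurable rectangle A x B, the product measure satisfies
  (mu x nu)(A x B) = mu(A) * nu(B).
  mu(A) = 7.
  nu(B) = 2.
  (mu x nu)(A x B) = 7 * 2 = 14.

14


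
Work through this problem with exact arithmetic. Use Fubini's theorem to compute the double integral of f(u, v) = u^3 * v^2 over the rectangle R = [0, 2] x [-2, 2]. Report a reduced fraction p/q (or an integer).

f(u, v) is a tensor product of a function of u and a function of v, and both factors are bounded continuous (hence Lebesgue integrable) on the rectangle, so Fubini's theorem applies:
  integral_R f d(m x m) = (integral_a1^b1 u^3 du) * (integral_a2^b2 v^2 dv).
Inner integral in u: integral_{0}^{2} u^3 du = (2^4 - 0^4)/4
  = 4.
Inner integral in v: integral_{-2}^{2} v^2 dv = (2^3 - (-2)^3)/3
  = 16/3.
Product: (4) * (16/3) = 64/3.

64/3


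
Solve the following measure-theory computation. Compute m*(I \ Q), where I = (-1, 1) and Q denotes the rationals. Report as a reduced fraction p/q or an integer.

The interval I = (-1, 1) has m(I) = 1 - (-1) = 2 (endpoints are measure-zero, so open/closed/half-open agree). Write I = (I cap Q) u (I \ Q). The rationals in I are countable, so m*(I cap Q) = 0 (cover each rational by intervals whose total length is arbitrarily small). By countable subadditivity m*(I) <= m*(I cap Q) + m*(I \ Q), hence m*(I \ Q) >= m(I) = 2. The reverse inequality m*(I \ Q) <= m*(I) = 2 is trivial since (I \ Q) is a subset of I. Therefore m*(I \ Q) = 2.

2


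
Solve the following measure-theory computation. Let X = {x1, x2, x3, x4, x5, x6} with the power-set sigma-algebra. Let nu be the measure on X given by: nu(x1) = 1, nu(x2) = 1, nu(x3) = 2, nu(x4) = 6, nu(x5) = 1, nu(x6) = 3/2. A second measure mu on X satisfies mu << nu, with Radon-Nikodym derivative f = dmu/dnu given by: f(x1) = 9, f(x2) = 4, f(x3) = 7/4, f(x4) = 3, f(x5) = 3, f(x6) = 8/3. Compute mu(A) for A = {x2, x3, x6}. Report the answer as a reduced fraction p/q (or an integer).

By the defining property of the Radon-Nikodym derivative, for every measurable set A,
  mu(A) = integral_A f dnu.
Since nu is a discrete measure concentrated on the atoms of X, the integral over A reduces to the sum
  mu(A) = sum_{x in A} f(x) * nu({x}).
Computing each term:
  x2: f(x2) * nu(x2) = 4 * 1 = 4.
  x3: f(x3) * nu(x3) = 7/4 * 2 = 7/2.
  x6: f(x6) * nu(x6) = 8/3 * 3/2 = 4.
Summing: mu(A) = 4 + 7/2 + 4 = 23/2.

23/2


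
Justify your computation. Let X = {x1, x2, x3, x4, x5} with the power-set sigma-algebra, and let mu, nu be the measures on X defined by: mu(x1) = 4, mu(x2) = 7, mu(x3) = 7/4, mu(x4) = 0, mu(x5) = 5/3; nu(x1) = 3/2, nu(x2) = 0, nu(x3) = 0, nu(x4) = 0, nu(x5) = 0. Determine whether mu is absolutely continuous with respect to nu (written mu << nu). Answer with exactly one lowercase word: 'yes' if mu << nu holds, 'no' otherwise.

mu << nu means: every nu-null measurable set is also mu-null; equivalently, for every atom x, if nu({x}) = 0 then mu({x}) = 0.
Checking each atom:
  x1: nu = 3/2 > 0 -> no constraint.
  x2: nu = 0, mu = 7 > 0 -> violates mu << nu.
  x3: nu = 0, mu = 7/4 > 0 -> violates mu << nu.
  x4: nu = 0, mu = 0 -> consistent with mu << nu.
  x5: nu = 0, mu = 5/3 > 0 -> violates mu << nu.
The atom(s) x2, x3, x5 violate the condition (nu = 0 but mu > 0). Therefore mu is NOT absolutely continuous w.r.t. nu.

no


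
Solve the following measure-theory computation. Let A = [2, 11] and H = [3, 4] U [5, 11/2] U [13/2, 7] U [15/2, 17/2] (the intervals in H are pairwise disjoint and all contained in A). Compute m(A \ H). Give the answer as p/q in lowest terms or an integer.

The ambient interval has length m(A) = 11 - 2 = 9.
Since the holes are disjoint and sit inside A, by finite additivity
  m(H) = sum_i (b_i - a_i), and m(A \ H) = m(A) - m(H).
Computing the hole measures:
  m(H_1) = 4 - 3 = 1.
  m(H_2) = 11/2 - 5 = 1/2.
  m(H_3) = 7 - 13/2 = 1/2.
  m(H_4) = 17/2 - 15/2 = 1.
Summed: m(H) = 1 + 1/2 + 1/2 + 1 = 3.
So m(A \ H) = 9 - 3 = 6.

6


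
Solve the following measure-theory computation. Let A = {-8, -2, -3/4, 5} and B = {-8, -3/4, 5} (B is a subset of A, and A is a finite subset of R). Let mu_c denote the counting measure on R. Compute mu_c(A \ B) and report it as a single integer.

Counting measure assigns mu_c(E) = |E| (number of elements) when E is finite. For B subset A, A \ B is the set of elements of A not in B, so |A \ B| = |A| - |B|.
|A| = 4, |B| = 3, so mu_c(A \ B) = 4 - 3 = 1.

1


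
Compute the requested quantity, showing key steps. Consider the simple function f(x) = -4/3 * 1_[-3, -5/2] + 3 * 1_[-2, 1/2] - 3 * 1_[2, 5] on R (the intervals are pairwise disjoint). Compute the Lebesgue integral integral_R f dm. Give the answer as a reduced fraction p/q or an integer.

For a simple function f = sum_i c_i * 1_{A_i} with disjoint A_i,
  integral f dm = sum_i c_i * m(A_i).
Lengths of the A_i:
  m(A_1) = -5/2 - (-3) = 1/2.
  m(A_2) = 1/2 - (-2) = 5/2.
  m(A_3) = 5 - 2 = 3.
Contributions c_i * m(A_i):
  (-4/3) * (1/2) = -2/3.
  (3) * (5/2) = 15/2.
  (-3) * (3) = -9.
Total: -2/3 + 15/2 - 9 = -13/6.

-13/6


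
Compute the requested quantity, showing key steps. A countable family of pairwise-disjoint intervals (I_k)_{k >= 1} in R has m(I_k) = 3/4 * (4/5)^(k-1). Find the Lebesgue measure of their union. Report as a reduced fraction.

By countable additivity of the Lebesgue measure on pairwise disjoint measurable sets,
  m(union_{k >= 1} I_k) = sum_{k >= 1} m(I_k) = sum_{k >= 1} a * r^(k-1),
  with a = 3/4 and r = 4/5.
Since 0 < r = 4/5 < 1, the geometric series converges:
  sum_{k >= 1} a * r^(k-1) = a / (1 - r).
  = 3/4 / (1 - 4/5)
  = 3/4 / (1/5)
  = 15/4.

15/4


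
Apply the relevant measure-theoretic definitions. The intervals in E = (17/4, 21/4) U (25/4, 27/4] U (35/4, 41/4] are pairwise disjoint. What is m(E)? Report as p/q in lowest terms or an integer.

For pairwise disjoint intervals, m(union_i I_i) = sum_i m(I_i),
and m is invariant under swapping open/closed endpoints (single points have measure 0).
So m(E) = sum_i (b_i - a_i).
  I_1 has length 21/4 - 17/4 = 1.
  I_2 has length 27/4 - 25/4 = 1/2.
  I_3 has length 41/4 - 35/4 = 3/2.
Summing:
  m(E) = 1 + 1/2 + 3/2 = 3.

3


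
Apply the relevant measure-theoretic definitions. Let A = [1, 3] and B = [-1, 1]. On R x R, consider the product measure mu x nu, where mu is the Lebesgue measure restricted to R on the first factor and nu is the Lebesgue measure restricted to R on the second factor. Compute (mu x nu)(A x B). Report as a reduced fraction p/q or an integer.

For a measurable rectangle A x B, the product measure satisfies
  (mu x nu)(A x B) = mu(A) * nu(B).
  mu(A) = 2.
  nu(B) = 2.
  (mu x nu)(A x B) = 2 * 2 = 4.

4


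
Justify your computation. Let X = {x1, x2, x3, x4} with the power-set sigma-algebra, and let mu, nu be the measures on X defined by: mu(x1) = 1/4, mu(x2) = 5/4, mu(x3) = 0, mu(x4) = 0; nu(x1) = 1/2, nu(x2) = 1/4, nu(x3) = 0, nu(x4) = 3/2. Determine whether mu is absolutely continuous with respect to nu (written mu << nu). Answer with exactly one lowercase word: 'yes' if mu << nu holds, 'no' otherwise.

mu << nu means: every nu-null measurable set is also mu-null; equivalently, for every atom x, if nu({x}) = 0 then mu({x}) = 0.
Checking each atom:
  x1: nu = 1/2 > 0 -> no constraint.
  x2: nu = 1/4 > 0 -> no constraint.
  x3: nu = 0, mu = 0 -> consistent with mu << nu.
  x4: nu = 3/2 > 0 -> no constraint.
No atom violates the condition. Therefore mu << nu.

yes


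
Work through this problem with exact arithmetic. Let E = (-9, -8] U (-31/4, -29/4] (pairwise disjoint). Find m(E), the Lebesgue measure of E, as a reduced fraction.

For pairwise disjoint intervals, m(union_i I_i) = sum_i m(I_i),
and m is invariant under swapping open/closed endpoints (single points have measure 0).
So m(E) = sum_i (b_i - a_i).
  I_1 has length -8 - (-9) = 1.
  I_2 has length -29/4 - (-31/4) = 1/2.
Summing:
  m(E) = 1 + 1/2 = 3/2.

3/2


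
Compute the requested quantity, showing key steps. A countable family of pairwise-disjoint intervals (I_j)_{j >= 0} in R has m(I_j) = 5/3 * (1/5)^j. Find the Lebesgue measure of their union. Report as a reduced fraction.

By countable additivity of the Lebesgue measure on pairwise disjoint measurable sets,
  m(union_{j >= 0} I_j) = sum_{j >= 0} m(I_j) = sum_{j >= 0} a * r^j,
  with a = 5/3 and r = 1/5.
Since 0 < r = 1/5 < 1, the geometric series converges:
  sum_{j >= 0} a * r^j = a / (1 - r).
  = 5/3 / (1 - 1/5)
  = 5/3 / (4/5)
  = 25/12.

25/12


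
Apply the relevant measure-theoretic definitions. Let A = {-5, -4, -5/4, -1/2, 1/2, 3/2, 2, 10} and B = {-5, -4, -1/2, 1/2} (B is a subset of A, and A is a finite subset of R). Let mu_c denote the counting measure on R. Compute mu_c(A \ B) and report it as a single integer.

Counting measure assigns mu_c(E) = |E| (number of elements) when E is finite. For B subset A, A \ B is the set of elements of A not in B, so |A \ B| = |A| - |B|.
|A| = 8, |B| = 4, so mu_c(A \ B) = 8 - 4 = 4.

4


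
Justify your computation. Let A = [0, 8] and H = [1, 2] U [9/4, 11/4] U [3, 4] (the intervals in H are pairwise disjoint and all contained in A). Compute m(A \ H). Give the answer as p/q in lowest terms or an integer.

The ambient interval has length m(A) = 8 - 0 = 8.
Since the holes are disjoint and sit inside A, by finite additivity
  m(H) = sum_i (b_i - a_i), and m(A \ H) = m(A) - m(H).
Computing the hole measures:
  m(H_1) = 2 - 1 = 1.
  m(H_2) = 11/4 - 9/4 = 1/2.
  m(H_3) = 4 - 3 = 1.
Summed: m(H) = 1 + 1/2 + 1 = 5/2.
So m(A \ H) = 8 - 5/2 = 11/2.

11/2


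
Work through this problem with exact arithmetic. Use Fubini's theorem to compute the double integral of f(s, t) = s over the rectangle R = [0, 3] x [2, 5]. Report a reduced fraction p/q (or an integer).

f(s, t) is a tensor product of a function of s and a function of t, and both factors are bounded continuous (hence Lebesgue integrable) on the rectangle, so Fubini's theorem applies:
  integral_R f d(m x m) = (integral_a1^b1 s ds) * (integral_a2^b2 1 dt).
Inner integral in s: integral_{0}^{3} s ds = (3^2 - 0^2)/2
  = 9/2.
Inner integral in t: integral_{2}^{5} 1 dt = (5^1 - 2^1)/1
  = 3.
Product: (9/2) * (3) = 27/2.

27/2


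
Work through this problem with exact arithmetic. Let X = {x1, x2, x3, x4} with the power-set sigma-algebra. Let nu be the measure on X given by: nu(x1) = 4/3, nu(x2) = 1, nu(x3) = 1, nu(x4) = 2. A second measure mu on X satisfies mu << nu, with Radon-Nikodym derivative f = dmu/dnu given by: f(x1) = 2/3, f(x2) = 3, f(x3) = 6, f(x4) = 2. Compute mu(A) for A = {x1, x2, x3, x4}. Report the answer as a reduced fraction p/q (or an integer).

By the defining property of the Radon-Nikodym derivative, for every measurable set A,
  mu(A) = integral_A f dnu.
Since nu is a discrete measure concentrated on the atoms of X, the integral over A reduces to the sum
  mu(A) = sum_{x in A} f(x) * nu({x}).
Computing each term:
  x1: f(x1) * nu(x1) = 2/3 * 4/3 = 8/9.
  x2: f(x2) * nu(x2) = 3 * 1 = 3.
  x3: f(x3) * nu(x3) = 6 * 1 = 6.
  x4: f(x4) * nu(x4) = 2 * 2 = 4.
Summing: mu(A) = 8/9 + 3 + 6 + 4 = 125/9.

125/9


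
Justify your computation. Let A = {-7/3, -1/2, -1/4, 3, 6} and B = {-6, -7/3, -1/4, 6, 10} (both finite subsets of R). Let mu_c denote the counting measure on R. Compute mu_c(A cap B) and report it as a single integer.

Counting measure on a finite set equals cardinality. mu_c(A cap B) = |A cap B| (elements appearing in both).
Enumerating the elements of A that also lie in B gives 3 element(s).
So mu_c(A cap B) = 3.

3


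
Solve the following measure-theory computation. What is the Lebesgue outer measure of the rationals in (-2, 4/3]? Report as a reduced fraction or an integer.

The set Q cap (-2, 4/3] is countable (a subset of the countable set Q). Lebesgue outer measure of any countable set is 0: each singleton {q} has m*({q}) = 0, and by countable subadditivity m*(union_k {q_k}) <= sum_k m*({q_k}) = sum_k 0 = 0. The reverse inequality m*(E) >= 0 is automatic. So m*(Q cap (-2, 4/3]) = 0.

0


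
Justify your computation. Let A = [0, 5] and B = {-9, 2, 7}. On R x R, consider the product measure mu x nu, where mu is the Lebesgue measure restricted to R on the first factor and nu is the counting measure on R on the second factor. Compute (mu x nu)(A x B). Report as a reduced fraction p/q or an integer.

For a measurable rectangle A x B, the product measure satisfies
  (mu x nu)(A x B) = mu(A) * nu(B).
  mu(A) = 5.
  nu(B) = 3.
  (mu x nu)(A x B) = 5 * 3 = 15.

15


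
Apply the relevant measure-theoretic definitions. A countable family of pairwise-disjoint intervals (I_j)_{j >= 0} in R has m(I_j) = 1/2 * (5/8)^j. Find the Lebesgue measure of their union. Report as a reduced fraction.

By countable additivity of the Lebesgue measure on pairwise disjoint measurable sets,
  m(union_{j >= 0} I_j) = sum_{j >= 0} m(I_j) = sum_{j >= 0} a * r^j,
  with a = 1/2 and r = 5/8.
Since 0 < r = 5/8 < 1, the geometric series converges:
  sum_{j >= 0} a * r^j = a / (1 - r).
  = 1/2 / (1 - 5/8)
  = 1/2 / (3/8)
  = 4/3.

4/3


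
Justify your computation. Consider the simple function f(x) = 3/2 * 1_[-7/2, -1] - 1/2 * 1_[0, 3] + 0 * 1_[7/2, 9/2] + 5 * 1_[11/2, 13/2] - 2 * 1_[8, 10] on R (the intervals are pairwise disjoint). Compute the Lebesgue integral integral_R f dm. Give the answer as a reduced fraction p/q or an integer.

For a simple function f = sum_i c_i * 1_{A_i} with disjoint A_i,
  integral f dm = sum_i c_i * m(A_i).
Lengths of the A_i:
  m(A_1) = -1 - (-7/2) = 5/2.
  m(A_2) = 3 - 0 = 3.
  m(A_3) = 9/2 - 7/2 = 1.
  m(A_4) = 13/2 - 11/2 = 1.
  m(A_5) = 10 - 8 = 2.
Contributions c_i * m(A_i):
  (3/2) * (5/2) = 15/4.
  (-1/2) * (3) = -3/2.
  (0) * (1) = 0.
  (5) * (1) = 5.
  (-2) * (2) = -4.
Total: 15/4 - 3/2 + 0 + 5 - 4 = 13/4.

13/4


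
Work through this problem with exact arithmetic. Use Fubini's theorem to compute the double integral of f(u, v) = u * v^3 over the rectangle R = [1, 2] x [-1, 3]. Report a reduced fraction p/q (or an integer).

f(u, v) is a tensor product of a function of u and a function of v, and both factors are bounded continuous (hence Lebesgue integrable) on the rectangle, so Fubini's theorem applies:
  integral_R f d(m x m) = (integral_a1^b1 u du) * (integral_a2^b2 v^3 dv).
Inner integral in u: integral_{1}^{2} u du = (2^2 - 1^2)/2
  = 3/2.
Inner integral in v: integral_{-1}^{3} v^3 dv = (3^4 - (-1)^4)/4
  = 20.
Product: (3/2) * (20) = 30.

30


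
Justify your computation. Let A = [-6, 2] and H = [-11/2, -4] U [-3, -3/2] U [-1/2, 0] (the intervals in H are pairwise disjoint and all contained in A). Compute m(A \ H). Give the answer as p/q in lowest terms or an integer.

The ambient interval has length m(A) = 2 - (-6) = 8.
Since the holes are disjoint and sit inside A, by finite additivity
  m(H) = sum_i (b_i - a_i), and m(A \ H) = m(A) - m(H).
Computing the hole measures:
  m(H_1) = -4 - (-11/2) = 3/2.
  m(H_2) = -3/2 - (-3) = 3/2.
  m(H_3) = 0 - (-1/2) = 1/2.
Summed: m(H) = 3/2 + 3/2 + 1/2 = 7/2.
So m(A \ H) = 8 - 7/2 = 9/2.

9/2


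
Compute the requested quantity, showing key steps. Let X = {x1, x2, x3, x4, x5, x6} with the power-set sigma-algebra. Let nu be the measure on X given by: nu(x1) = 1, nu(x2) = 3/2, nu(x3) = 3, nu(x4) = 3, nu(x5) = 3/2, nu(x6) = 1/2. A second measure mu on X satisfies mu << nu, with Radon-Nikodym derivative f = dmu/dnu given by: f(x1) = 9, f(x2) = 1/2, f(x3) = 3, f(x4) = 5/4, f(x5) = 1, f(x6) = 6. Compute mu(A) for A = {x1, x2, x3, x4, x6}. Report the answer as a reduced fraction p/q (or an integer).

By the defining property of the Radon-Nikodym derivative, for every measurable set A,
  mu(A) = integral_A f dnu.
Since nu is a discrete measure concentrated on the atoms of X, the integral over A reduces to the sum
  mu(A) = sum_{x in A} f(x) * nu({x}).
Computing each term:
  x1: f(x1) * nu(x1) = 9 * 1 = 9.
  x2: f(x2) * nu(x2) = 1/2 * 3/2 = 3/4.
  x3: f(x3) * nu(x3) = 3 * 3 = 9.
  x4: f(x4) * nu(x4) = 5/4 * 3 = 15/4.
  x6: f(x6) * nu(x6) = 6 * 1/2 = 3.
Summing: mu(A) = 9 + 3/4 + 9 + 15/4 + 3 = 51/2.

51/2


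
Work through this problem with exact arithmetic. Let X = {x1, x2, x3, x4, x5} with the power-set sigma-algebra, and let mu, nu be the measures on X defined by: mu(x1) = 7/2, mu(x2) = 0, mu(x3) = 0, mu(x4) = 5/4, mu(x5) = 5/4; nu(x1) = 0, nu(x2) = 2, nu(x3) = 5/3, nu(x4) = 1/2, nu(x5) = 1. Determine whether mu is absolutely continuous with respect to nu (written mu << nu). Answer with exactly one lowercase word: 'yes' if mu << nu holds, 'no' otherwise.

mu << nu means: every nu-null measurable set is also mu-null; equivalently, for every atom x, if nu({x}) = 0 then mu({x}) = 0.
Checking each atom:
  x1: nu = 0, mu = 7/2 > 0 -> violates mu << nu.
  x2: nu = 2 > 0 -> no constraint.
  x3: nu = 5/3 > 0 -> no constraint.
  x4: nu = 1/2 > 0 -> no constraint.
  x5: nu = 1 > 0 -> no constraint.
The atom(s) x1 violate the condition (nu = 0 but mu > 0). Therefore mu is NOT absolutely continuous w.r.t. nu.

no


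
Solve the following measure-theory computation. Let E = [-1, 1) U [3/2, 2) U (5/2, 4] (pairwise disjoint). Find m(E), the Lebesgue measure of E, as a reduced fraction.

For pairwise disjoint intervals, m(union_i I_i) = sum_i m(I_i),
and m is invariant under swapping open/closed endpoints (single points have measure 0).
So m(E) = sum_i (b_i - a_i).
  I_1 has length 1 - (-1) = 2.
  I_2 has length 2 - 3/2 = 1/2.
  I_3 has length 4 - 5/2 = 3/2.
Summing:
  m(E) = 2 + 1/2 + 3/2 = 4.

4


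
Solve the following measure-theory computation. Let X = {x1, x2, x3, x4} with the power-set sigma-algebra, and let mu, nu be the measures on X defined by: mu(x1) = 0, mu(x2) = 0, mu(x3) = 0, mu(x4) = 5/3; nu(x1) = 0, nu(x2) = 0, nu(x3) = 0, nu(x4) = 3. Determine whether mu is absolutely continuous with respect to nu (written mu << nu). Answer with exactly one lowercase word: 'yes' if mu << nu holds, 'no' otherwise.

mu << nu means: every nu-null measurable set is also mu-null; equivalently, for every atom x, if nu({x}) = 0 then mu({x}) = 0.
Checking each atom:
  x1: nu = 0, mu = 0 -> consistent with mu << nu.
  x2: nu = 0, mu = 0 -> consistent with mu << nu.
  x3: nu = 0, mu = 0 -> consistent with mu << nu.
  x4: nu = 3 > 0 -> no constraint.
No atom violates the condition. Therefore mu << nu.

yes


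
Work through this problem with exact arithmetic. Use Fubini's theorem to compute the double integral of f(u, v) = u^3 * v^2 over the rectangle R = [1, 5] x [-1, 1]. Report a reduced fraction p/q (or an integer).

f(u, v) is a tensor product of a function of u and a function of v, and both factors are bounded continuous (hence Lebesgue integrable) on the rectangle, so Fubini's theorem applies:
  integral_R f d(m x m) = (integral_a1^b1 u^3 du) * (integral_a2^b2 v^2 dv).
Inner integral in u: integral_{1}^{5} u^3 du = (5^4 - 1^4)/4
  = 156.
Inner integral in v: integral_{-1}^{1} v^2 dv = (1^3 - (-1)^3)/3
  = 2/3.
Product: (156) * (2/3) = 104.

104


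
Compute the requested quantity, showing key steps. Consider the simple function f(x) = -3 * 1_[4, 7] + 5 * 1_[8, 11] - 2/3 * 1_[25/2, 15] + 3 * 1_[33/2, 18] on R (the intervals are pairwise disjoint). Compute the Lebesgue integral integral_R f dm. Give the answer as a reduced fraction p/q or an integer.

For a simple function f = sum_i c_i * 1_{A_i} with disjoint A_i,
  integral f dm = sum_i c_i * m(A_i).
Lengths of the A_i:
  m(A_1) = 7 - 4 = 3.
  m(A_2) = 11 - 8 = 3.
  m(A_3) = 15 - 25/2 = 5/2.
  m(A_4) = 18 - 33/2 = 3/2.
Contributions c_i * m(A_i):
  (-3) * (3) = -9.
  (5) * (3) = 15.
  (-2/3) * (5/2) = -5/3.
  (3) * (3/2) = 9/2.
Total: -9 + 15 - 5/3 + 9/2 = 53/6.

53/6


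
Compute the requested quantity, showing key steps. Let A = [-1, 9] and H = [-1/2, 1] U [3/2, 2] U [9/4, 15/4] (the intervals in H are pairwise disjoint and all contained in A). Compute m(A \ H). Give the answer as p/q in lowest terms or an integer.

The ambient interval has length m(A) = 9 - (-1) = 10.
Since the holes are disjoint and sit inside A, by finite additivity
  m(H) = sum_i (b_i - a_i), and m(A \ H) = m(A) - m(H).
Computing the hole measures:
  m(H_1) = 1 - (-1/2) = 3/2.
  m(H_2) = 2 - 3/2 = 1/2.
  m(H_3) = 15/4 - 9/4 = 3/2.
Summed: m(H) = 3/2 + 1/2 + 3/2 = 7/2.
So m(A \ H) = 10 - 7/2 = 13/2.

13/2


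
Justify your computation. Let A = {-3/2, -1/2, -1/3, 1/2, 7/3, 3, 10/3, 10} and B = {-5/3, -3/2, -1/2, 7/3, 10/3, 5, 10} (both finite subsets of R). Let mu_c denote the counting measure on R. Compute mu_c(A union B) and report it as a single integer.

Counting measure on a finite set equals cardinality. By inclusion-exclusion, |A union B| = |A| + |B| - |A cap B|.
|A| = 8, |B| = 7, |A cap B| = 5.
So mu_c(A union B) = 8 + 7 - 5 = 10.

10


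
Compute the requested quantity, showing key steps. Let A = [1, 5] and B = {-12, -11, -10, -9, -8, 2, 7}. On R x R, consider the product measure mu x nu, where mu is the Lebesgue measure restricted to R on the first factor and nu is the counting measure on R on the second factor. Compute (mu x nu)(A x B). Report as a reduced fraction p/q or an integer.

For a measurable rectangle A x B, the product measure satisfies
  (mu x nu)(A x B) = mu(A) * nu(B).
  mu(A) = 4.
  nu(B) = 7.
  (mu x nu)(A x B) = 4 * 7 = 28.

28


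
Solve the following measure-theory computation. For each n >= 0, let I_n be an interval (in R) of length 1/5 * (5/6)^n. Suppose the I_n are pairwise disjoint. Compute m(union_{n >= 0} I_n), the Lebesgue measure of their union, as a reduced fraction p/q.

By countable additivity of the Lebesgue measure on pairwise disjoint measurable sets,
  m(union_{n >= 0} I_n) = sum_{n >= 0} m(I_n) = sum_{n >= 0} a * r^n,
  with a = 1/5 and r = 5/6.
Since 0 < r = 5/6 < 1, the geometric series converges:
  sum_{n >= 0} a * r^n = a / (1 - r).
  = 1/5 / (1 - 5/6)
  = 1/5 / (1/6)
  = 6/5.

6/5


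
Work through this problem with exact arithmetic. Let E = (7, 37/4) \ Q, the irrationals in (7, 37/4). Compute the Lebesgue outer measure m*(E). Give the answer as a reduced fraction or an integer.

The interval I = (7, 37/4) has m(I) = 37/4 - 7 = 9/4 (endpoints are measure-zero, so open/closed/half-open agree). Write I = (I cap Q) u (I \ Q). The rationals in I are countable, so m*(I cap Q) = 0 (cover each rational by intervals whose total length is arbitrarily small). By countable subadditivity m*(I) <= m*(I cap Q) + m*(I \ Q), hence m*(I \ Q) >= m(I) = 9/4. The reverse inequality m*(I \ Q) <= m*(I) = 9/4 is trivial since (I \ Q) is a subset of I. Therefore m*(I \ Q) = 9/4.

9/4


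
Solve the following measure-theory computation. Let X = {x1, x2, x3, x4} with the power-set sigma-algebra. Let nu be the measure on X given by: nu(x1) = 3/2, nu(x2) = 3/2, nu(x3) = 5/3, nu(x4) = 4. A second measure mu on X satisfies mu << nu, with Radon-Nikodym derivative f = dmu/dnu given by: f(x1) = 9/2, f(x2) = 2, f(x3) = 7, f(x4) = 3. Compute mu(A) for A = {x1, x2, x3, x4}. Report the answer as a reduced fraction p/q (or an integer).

By the defining property of the Radon-Nikodym derivative, for every measurable set A,
  mu(A) = integral_A f dnu.
Since nu is a discrete measure concentrated on the atoms of X, the integral over A reduces to the sum
  mu(A) = sum_{x in A} f(x) * nu({x}).
Computing each term:
  x1: f(x1) * nu(x1) = 9/2 * 3/2 = 27/4.
  x2: f(x2) * nu(x2) = 2 * 3/2 = 3.
  x3: f(x3) * nu(x3) = 7 * 5/3 = 35/3.
  x4: f(x4) * nu(x4) = 3 * 4 = 12.
Summing: mu(A) = 27/4 + 3 + 35/3 + 12 = 401/12.

401/12


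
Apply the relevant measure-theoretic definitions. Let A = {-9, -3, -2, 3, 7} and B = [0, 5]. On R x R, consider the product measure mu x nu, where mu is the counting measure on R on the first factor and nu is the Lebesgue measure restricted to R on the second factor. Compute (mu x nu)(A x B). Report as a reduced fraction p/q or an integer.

For a measurable rectangle A x B, the product measure satisfies
  (mu x nu)(A x B) = mu(A) * nu(B).
  mu(A) = 5.
  nu(B) = 5.
  (mu x nu)(A x B) = 5 * 5 = 25.

25


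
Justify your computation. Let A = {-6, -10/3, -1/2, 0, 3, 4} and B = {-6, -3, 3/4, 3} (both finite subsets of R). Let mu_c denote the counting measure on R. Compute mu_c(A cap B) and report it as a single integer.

Counting measure on a finite set equals cardinality. mu_c(A cap B) = |A cap B| (elements appearing in both).
Enumerating the elements of A that also lie in B gives 2 element(s).
So mu_c(A cap B) = 2.

2


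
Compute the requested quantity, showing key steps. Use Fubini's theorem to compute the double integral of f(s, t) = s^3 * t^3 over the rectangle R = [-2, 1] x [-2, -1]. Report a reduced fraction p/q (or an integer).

f(s, t) is a tensor product of a function of s and a function of t, and both factors are bounded continuous (hence Lebesgue integrable) on the rectangle, so Fubini's theorem applies:
  integral_R f d(m x m) = (integral_a1^b1 s^3 ds) * (integral_a2^b2 t^3 dt).
Inner integral in s: integral_{-2}^{1} s^3 ds = (1^4 - (-2)^4)/4
  = -15/4.
Inner integral in t: integral_{-2}^{-1} t^3 dt = ((-1)^4 - (-2)^4)/4
  = -15/4.
Product: (-15/4) * (-15/4) = 225/16.

225/16


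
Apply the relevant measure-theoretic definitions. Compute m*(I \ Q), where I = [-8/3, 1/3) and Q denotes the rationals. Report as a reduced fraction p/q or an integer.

The interval I = [-8/3, 1/3) has m(I) = 1/3 - (-8/3) = 3 (endpoints are measure-zero, so open/closed/half-open agree). Write I = (I cap Q) u (I \ Q). The rationals in I are countable, so m*(I cap Q) = 0 (cover each rational by intervals whose total length is arbitrarily small). By countable subadditivity m*(I) <= m*(I cap Q) + m*(I \ Q), hence m*(I \ Q) >= m(I) = 3. The reverse inequality m*(I \ Q) <= m*(I) = 3 is trivial since (I \ Q) is a subset of I. Therefore m*(I \ Q) = 3.

3
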